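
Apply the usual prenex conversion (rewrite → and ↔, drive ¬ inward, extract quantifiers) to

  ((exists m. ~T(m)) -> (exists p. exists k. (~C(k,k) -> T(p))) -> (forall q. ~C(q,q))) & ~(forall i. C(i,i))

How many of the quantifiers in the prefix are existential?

1

First replace A → B with ¬A ∨ B.
  (~(exists m. ~T(m)) | ~(exists p. exists k. (~~C(k,k) | T(p))) | (forall q. ~C(q,q))) & ~(forall i. C(i,i))
Drive negations inward (¬∀x A ≡ ∃x ¬A, ¬∃x A ≡ ∀x ¬A, De Morgan for ∧/∨):
  ((forall m. T(m)) | (forall p. forall k. (~C(k,k) & ~T(p))) | (forall q. ~C(q,q))) & (exists i. ~C(i,i))
All bound variables are already distinct, so no renaming is needed.
Finally move all quantifiers to the prefix:
  forall m. forall p. forall k. forall q. exists i. ((T(m) | ~C(k,k) & ~T(p) | ~C(q,q)) & ~C(i,i))
The prefix is forall m forall p forall k forall q exists i: 4 universal, 1 existential.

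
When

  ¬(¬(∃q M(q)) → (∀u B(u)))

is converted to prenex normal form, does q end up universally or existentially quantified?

First replace A → B with ¬A ∨ B.
  ¬(¬¬(∃q M(q)) ∨ (∀u B(u)))
Move each ¬ inward, flipping quantifiers it crosses:
  (∀q ¬M(q)) ∧ (∃u ¬B(u))
All bound variables are already distinct, so no renaming is needed.
Extract every quantifier outward, since the variables are now distinct and don't occur free across branches:
  ∀q ∃u (¬M(q) ∧ ¬B(u))
The quantifier ∃q sits under an odd number of negations (counting the antecedent side of each →), so it flips to ∀q.

universal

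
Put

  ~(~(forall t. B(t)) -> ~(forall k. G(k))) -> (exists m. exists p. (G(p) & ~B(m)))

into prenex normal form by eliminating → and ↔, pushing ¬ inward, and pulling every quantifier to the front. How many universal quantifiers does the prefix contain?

First replace A → B with ¬A ∨ B.
  ~~(~~(forall t. B(t)) | ~(forall k. G(k))) | (exists m. exists p. (G(p) & ~B(m)))
Push ¬ through the quantifiers and connectives to reach negation normal form:
  (forall t. B(t)) | (exists k. ~G(k)) | (exists m. exists p. (G(p) & ~B(m)))
All bound variables are already distinct, so no renaming is needed.
Pull the quantifiers to the front (each side's bound variable is not free in the other side):
  forall t. exists k. exists m. exists p. (B(t) | ~G(k) | G(p) & ~B(m))
The prefix is forall t exists k exists m exists p: 1 universal, 3 existential.

1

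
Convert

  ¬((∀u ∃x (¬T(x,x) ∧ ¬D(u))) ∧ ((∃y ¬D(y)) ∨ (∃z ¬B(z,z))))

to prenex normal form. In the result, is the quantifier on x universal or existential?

Push ¬ through the quantifiers and connectives to reach negation normal form:
  (∃u ∀x (T(x,x) ∨ D(u))) ∨ (∀y D(y)) ∧ (∀z B(z,z))
Pull the quantifiers to the front (each side's bound variable is not free in the other side):
  ∃u ∀x ∀y ∀z (T(x,x) ∨ D(u) ∨ D(y) ∧ B(z,z))
The quantifier ∃x sits under an odd number of negations, so it flips to ∀x.

universal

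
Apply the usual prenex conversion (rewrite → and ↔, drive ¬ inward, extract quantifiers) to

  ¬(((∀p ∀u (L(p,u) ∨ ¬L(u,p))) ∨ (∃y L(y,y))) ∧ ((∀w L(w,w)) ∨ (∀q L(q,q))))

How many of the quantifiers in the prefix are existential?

Move each ¬ inward, flipping quantifiers it crosses:
  (∃p ∃u (¬L(p,u) ∧ L(u,p))) ∧ (∀y ¬L(y,y)) ∨ (∃w ¬L(w,w)) ∧ (∃q ¬L(q,q))
All bound variables are already distinct, so no renaming is needed.
Pull the quantifiers to the front (each side's bound variable is not free in the other side):
  ∃p ∃u ∀y ∃w ∃q (¬L(p,u) ∧ L(u,p) ∧ ¬L(y,y) ∨ ¬L(w,w) ∧ ¬L(q,q))
The prefix is ∃p ∃u ∀y ∃w ∃q: 1 universal, 4 existential.

4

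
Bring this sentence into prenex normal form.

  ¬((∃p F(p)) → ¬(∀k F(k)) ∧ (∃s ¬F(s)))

Rewrite implications/biconditionals: A → B as ¬A ∨ B.
  ¬(¬(∃p F(p)) ∨ ¬(∀k F(k)) ∧ (∃s ¬F(s)))
Move each ¬ inward, flipping quantifiers it crosses:
  (∃p F(p)) ∧ ((∀k F(k)) ∨ (∀s F(s)))
All bound variables are already distinct, so no renaming is needed.
Pull the quantifiers to the front (each side's bound variable is not free in the other side):
  ∃p ∀k ∀s (F(p) ∧ (F(k) ∨ F(s)))

∃p ∀k ∀s (F(p) ∧ (F(k) ∨ F(s)))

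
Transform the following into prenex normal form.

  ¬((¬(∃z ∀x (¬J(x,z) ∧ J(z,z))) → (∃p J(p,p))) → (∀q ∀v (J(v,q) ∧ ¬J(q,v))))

∃z ∀x ∃p ∃q ∃v ((¬J(x,z) ∧ J(z,z) ∨ J(p,p)) ∧ (¬J(v,q) ∨ J(q,v)))

Eliminate → and ↔ using ¬ and ∨.
  ¬(¬(¬¬(∃z ∀x (¬J(x,z) ∧ J(z,z))) ∨ (∃p J(p,p))) ∨ (∀q ∀v (J(v,q) ∧ ¬J(q,v))))
Drive negations inward (¬∀x A ≡ ∃x ¬A, ¬∃x A ≡ ∀x ¬A, De Morgan for ∧/∨):
  ((∃z ∀x (¬J(x,z) ∧ J(z,z))) ∨ (∃p J(p,p))) ∧ (∃q ∃v (¬J(v,q) ∨ J(q,v)))
All bound variables are already distinct, so no renaming is needed.
Finally move all quantifiers to the prefix:
  ∃z ∀x ∃p ∃q ∃v ((¬J(x,z) ∧ J(z,z) ∨ J(p,p)) ∧ (¬J(v,q) ∨ J(q,v)))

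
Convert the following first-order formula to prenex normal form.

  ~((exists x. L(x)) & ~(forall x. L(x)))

forall x. forall w. (~L(x) | L(w))

Drive negations inward (¬∀x A ≡ ∃x ¬A, ¬∃x A ≡ ∀x ¬A, De Morgan for ∧/∨):
  (forall x. ~L(x)) | (forall x. L(x))
Give each quantifier a distinct variable: x↦w.
  (forall x. ~L(x)) | (forall w. L(w))
Extract every quantifier outward, since the variables are now distinct and don't occur free across branches:
  forall x. forall w. (~L(x) | L(w))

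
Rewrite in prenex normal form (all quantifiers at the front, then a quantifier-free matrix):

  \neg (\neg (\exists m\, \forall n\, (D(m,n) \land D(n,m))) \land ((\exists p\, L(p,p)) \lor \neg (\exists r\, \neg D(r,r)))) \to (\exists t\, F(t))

\forall m\, \exists n\, \exists p\, \forall r\, \exists t\, ((\neg D(m,n) \lor \neg D(n,m)) \land (L(p,p) \lor D(r,r)) \lor F(t))

First replace A → B with ¬A ∨ B.
  \neg \neg (\neg (\exists m\, \forall n\, (D(m,n) \land D(n,m))) \land ((\exists p\, L(p,p)) \lor \neg (\exists r\, \neg D(r,r)))) \lor (\exists t\, F(t))
Move each ¬ inward, flipping quantifiers it crosses:
  (\forall m\, \exists n\, (\neg D(m,n) \lor \neg D(n,m))) \land ((\exists p\, L(p,p)) \lor (\forall r\, D(r,r))) \lor (\exists t\, F(t))
All bound variables are already distinct, so no renaming is needed.
Extract every quantifier outward, since the variables are now distinct and don't occur free across branches:
  \forall m\, \exists n\, \exists p\, \forall r\, \exists t\, ((\neg D(m,n) \lor \neg D(n,m)) \land (L(p,p) \lor D(r,r)) \lor F(t))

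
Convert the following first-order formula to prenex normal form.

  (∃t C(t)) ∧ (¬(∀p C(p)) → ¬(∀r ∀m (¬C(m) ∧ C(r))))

First replace A → B with ¬A ∨ B.
  (∃t C(t)) ∧ (¬¬(∀p C(p)) ∨ ¬(∀r ∀m (¬C(m) ∧ C(r))))
Drive negations inward (¬∀x A ≡ ∃x ¬A, ¬∃x A ≡ ∀x ¬A, De Morgan for ∧/∨):
  (∃t C(t)) ∧ ((∀p C(p)) ∨ (∃r ∃m (C(m) ∨ ¬C(r))))
Pull the quantifiers to the front (each side's bound variable is not free in the other side):
  ∃t ∀p ∃r ∃m (C(t) ∧ (C(p) ∨ C(m) ∨ ¬C(r)))

∃t ∀p ∃r ∃m (C(t) ∧ (C(p) ∨ C(m) ∨ ¬C(r)))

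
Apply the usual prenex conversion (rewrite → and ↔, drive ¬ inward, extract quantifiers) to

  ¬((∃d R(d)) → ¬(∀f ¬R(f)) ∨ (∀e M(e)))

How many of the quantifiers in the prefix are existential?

2

Eliminate → and ↔ using ¬ and ∨.
  ¬(¬(∃d R(d)) ∨ ¬(∀f ¬R(f)) ∨ (∀e M(e)))
Move each ¬ inward, flipping quantifiers it crosses:
  (∃d R(d)) ∧ (∀f ¬R(f)) ∧ (∃e ¬M(e))
Extract every quantifier outward, since the variables are now distinct and don't occur free across branches:
  ∃d ∀f ∃e (R(d) ∧ ¬R(f) ∧ ¬M(e))
The prefix is ∃d ∀f ∃e: 1 universal, 2 existential.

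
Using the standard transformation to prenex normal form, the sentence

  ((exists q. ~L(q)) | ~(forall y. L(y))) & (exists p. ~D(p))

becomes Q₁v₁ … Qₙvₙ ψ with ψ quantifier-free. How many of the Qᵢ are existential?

Drive negations inward (¬∀x A ≡ ∃x ¬A, ¬∃x A ≡ ∀x ¬A, De Morgan for ∧/∨):
  ((exists q. ~L(q)) | (exists y. ~L(y))) & (exists p. ~D(p))
All bound variables are already distinct, so no renaming is needed.
Pull the quantifiers to the front (each side's bound variable is not free in the other side):
  exists q. exists y. exists p. ((~L(q) | ~L(y)) & ~D(p))
The prefix is exists q exists y exists p: 0 universal, 3 existential.

3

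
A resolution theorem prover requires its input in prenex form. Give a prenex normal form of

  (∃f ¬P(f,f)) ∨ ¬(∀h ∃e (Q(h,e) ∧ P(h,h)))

∃f ∃h ∀e (¬P(f,f) ∨ ¬Q(h,e) ∨ ¬P(h,h))

Drive negations inward (¬∀x A ≡ ∃x ¬A, ¬∃x A ≡ ∀x ¬A, De Morgan for ∧/∨):
  (∃f ¬P(f,f)) ∨ (∃h ∀e (¬Q(h,e) ∨ ¬P(h,h)))
Pull the quantifiers to the front (each side's bound variable is not free in the other side):
  ∃f ∃h ∀e (¬P(f,f) ∨ ¬Q(h,e) ∨ ¬P(h,h))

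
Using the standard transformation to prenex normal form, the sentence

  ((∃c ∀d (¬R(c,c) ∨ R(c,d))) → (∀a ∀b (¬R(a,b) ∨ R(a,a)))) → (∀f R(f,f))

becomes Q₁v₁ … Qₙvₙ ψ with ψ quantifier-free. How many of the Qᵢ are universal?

First replace A → B with ¬A ∨ B.
  ¬(¬(∃c ∀d (¬R(c,c) ∨ R(c,d))) ∨ (∀a ∀b (¬R(a,b) ∨ R(a,a)))) ∨ (∀f R(f,f))
Move each ¬ inward, flipping quantifiers it crosses:
  (∃c ∀d (¬R(c,c) ∨ R(c,d))) ∧ (∃a ∃b (R(a,b) ∧ ¬R(a,a))) ∨ (∀f R(f,f))
All bound variables are already distinct, so no renaming is needed.
Pull the quantifiers to the front (each side's bound variable is not free in the other side):
  ∃c ∀d ∃a ∃b ∀f ((¬R(c,c) ∨ R(c,d)) ∧ R(a,b) ∧ ¬R(a,a) ∨ R(f,f))
The prefix is ∃c ∀d ∃a ∃b ∀f: 2 universal, 3 existential.

2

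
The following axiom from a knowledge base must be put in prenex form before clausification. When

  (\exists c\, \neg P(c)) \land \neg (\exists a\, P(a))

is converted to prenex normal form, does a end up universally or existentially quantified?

Move each ¬ inward, flipping quantifiers it crosses:
  (\exists c\, \neg P(c)) \land (\forall a\, \neg P(a))
All bound variables are already distinct, so no renaming is needed.
Extract every quantifier outward, since the variables are now distinct and don't occur free across branches:
  \exists c\, \forall a\, (\neg P(c) \land \neg P(a))
The quantifier \exists a sits under an odd number of negations, so it flips to \forall a.

universal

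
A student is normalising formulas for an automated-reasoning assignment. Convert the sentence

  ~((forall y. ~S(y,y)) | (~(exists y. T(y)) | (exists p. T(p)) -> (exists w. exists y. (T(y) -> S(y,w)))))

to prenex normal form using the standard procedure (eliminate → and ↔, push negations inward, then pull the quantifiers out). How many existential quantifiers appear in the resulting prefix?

2

Eliminate → and ↔ using ¬ and ∨.
  ~((forall y. ~S(y,y)) | ~(~(exists y. T(y)) | (exists p. T(p))) | (exists w. exists y. (~T(y) | S(y,w))))
Drive negations inward (¬∀x A ≡ ∃x ¬A, ¬∃x A ≡ ∀x ¬A, De Morgan for ∧/∨):
  (exists y. S(y,y)) & ((forall y. ~T(y)) | (exists p. T(p))) & (forall w. forall y. (T(y) & ~S(y,w)))
Rename bound variables to avoid capture: y↦z1, y↦a.
  (exists y. S(y,y)) & ((forall z1. ~T(z1)) | (exists p. T(p))) & (forall w. forall a. (T(a) & ~S(a,w)))
Pull the quantifiers to the front (each side's bound variable is not free in the other side):
  exists y. forall z1. exists p. forall w. forall a. (S(y,y) & (~T(z1) | T(p)) & T(a) & ~S(a,w))
The prefix is exists y forall z1 exists p forall w forall a: 3 universal, 2 existential.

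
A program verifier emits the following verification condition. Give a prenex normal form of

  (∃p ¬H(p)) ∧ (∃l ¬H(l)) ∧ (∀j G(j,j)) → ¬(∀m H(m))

∀p ∀l ∃j ∃m (H(p) ∨ H(l) ∨ ¬G(j,j) ∨ ¬H(m))

Eliminate → and ↔ using ¬ and ∨.
  ¬((∃p ¬H(p)) ∧ (∃l ¬H(l)) ∧ (∀j G(j,j))) ∨ ¬(∀m H(m))
Drive negations inward (¬∀x A ≡ ∃x ¬A, ¬∃x A ≡ ∀x ¬A, De Morgan for ∧/∨):
  (∀p H(p)) ∨ (∀l H(l)) ∨ (∃j ¬G(j,j)) ∨ (∃m ¬H(m))
Finally move all quantifiers to the prefix:
  ∀p ∀l ∃j ∃m (H(p) ∨ H(l) ∨ ¬G(j,j) ∨ ¬H(m))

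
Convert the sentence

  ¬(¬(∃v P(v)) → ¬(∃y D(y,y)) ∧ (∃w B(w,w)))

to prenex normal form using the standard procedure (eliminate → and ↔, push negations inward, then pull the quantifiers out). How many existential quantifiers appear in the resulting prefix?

Rewrite implications/biconditionals: A → B as ¬A ∨ B.
  ¬(¬¬(∃v P(v)) ∨ ¬(∃y D(y,y)) ∧ (∃w B(w,w)))
Drive negations inward (¬∀x A ≡ ∃x ¬A, ¬∃x A ≡ ∀x ¬A, De Morgan for ∧/∨):
  (∀v ¬P(v)) ∧ ((∃y D(y,y)) ∨ (∀w ¬B(w,w)))
All bound variables are already distinct, so no renaming is needed.
Finally move all quantifiers to the prefix:
  ∀v ∃y ∀w (¬P(v) ∧ (D(y,y) ∨ ¬B(w,w)))
The prefix is ∀v ∃y ∀w: 2 universal, 1 existential.

1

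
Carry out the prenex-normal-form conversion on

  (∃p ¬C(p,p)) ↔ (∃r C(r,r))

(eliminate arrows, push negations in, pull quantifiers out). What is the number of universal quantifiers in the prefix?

2

Eliminate → and ↔ using ¬ and ∨; A ↔ B as (¬A ∨ B) ∧ (¬B ∨ A).
  (¬(∃p ¬C(p,p)) ∨ (∃r C(r,r))) ∧ (¬(∃r C(r,r)) ∨ (∃p ¬C(p,p)))
Move each ¬ inward, flipping quantifiers it crosses:
  ((∀p C(p,p)) ∨ (∃r C(r,r))) ∧ ((∀r ¬C(r,r)) ∨ (∃p ¬C(p,p)))
Rename bound variables to avoid capture: r↦x, p↦w1.
  ((∀p C(p,p)) ∨ (∃r C(r,r))) ∧ ((∀x ¬C(x,x)) ∨ (∃w1 ¬C(w1,w1)))
Finally move all quantifiers to the prefix:
  ∀p ∃r ∀x ∃w1 ((C(p,p) ∨ C(r,r)) ∧ (¬C(x,x) ∨ ¬C(w1,w1)))
The prefix is ∀p ∃r ∀x ∃w1: 2 universal, 2 existential.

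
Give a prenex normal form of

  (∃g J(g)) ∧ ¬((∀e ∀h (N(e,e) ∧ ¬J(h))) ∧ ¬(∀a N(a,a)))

Move each ¬ inward, flipping quantifiers it crosses:
  (∃g J(g)) ∧ ((∃e ∃h (¬N(e,e) ∨ J(h))) ∨ (∀a N(a,a)))
All bound variables are already distinct, so no renaming is needed.
Extract every quantifier outward, since the variables are now distinct and don't occur free across branches:
  ∃g ∃e ∃h ∀a (J(g) ∧ (¬N(e,e) ∨ J(h) ∨ N(a,a)))

∃g ∃e ∃h ∀a (J(g) ∧ (¬N(e,e) ∨ J(h) ∨ N(a,a)))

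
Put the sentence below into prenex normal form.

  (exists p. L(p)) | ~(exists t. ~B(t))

Drive negations inward (¬∀x A ≡ ∃x ¬A, ¬∃x A ≡ ∀x ¬A, De Morgan for ∧/∨):
  (exists p. L(p)) | (forall t. B(t))
All bound variables are already distinct, so no renaming is needed.
Extract every quantifier outward, since the variables are now distinct and don't occur free across branches:
  exists p. forall t. (L(p) | B(t))

exists p. forall t. (L(p) | B(t))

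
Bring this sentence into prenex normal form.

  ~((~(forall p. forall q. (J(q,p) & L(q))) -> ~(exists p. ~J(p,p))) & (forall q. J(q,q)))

exists p. exists q. exists t. exists w1. ((~J(q,p) | ~L(q)) & ~J(t,t) | ~J(w1,w1))

Eliminate → and ↔ using ¬ and ∨.
  ~((~~(forall p. forall q. (J(q,p) & L(q))) | ~(exists p. ~J(p,p))) & (forall q. J(q,q)))
Push ¬ through the quantifiers and connectives to reach negation normal form:
  (exists p. exists q. (~J(q,p) | ~L(q))) & (exists p. ~J(p,p)) | (exists q. ~J(q,q))
Give each quantifier a distinct variable: p↦t, q↦w1.
  (exists p. exists q. (~J(q,p) | ~L(q))) & (exists t. ~J(t,t)) | (exists w1. ~J(w1,w1))
Pull the quantifiers to the front (each side's bound variable is not free in the other side):
  exists p. exists q. exists t. exists w1. ((~J(q,p) | ~L(q)) & ~J(t,t) | ~J(w1,w1))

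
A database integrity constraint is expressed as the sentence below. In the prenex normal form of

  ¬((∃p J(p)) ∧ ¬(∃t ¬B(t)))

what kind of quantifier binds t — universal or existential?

Move each ¬ inward, flipping quantifiers it crosses:
  (∀p ¬J(p)) ∨ (∃t ¬B(t))
Pull the quantifiers to the front (each side's bound variable is not free in the other side):
  ∀p ∃t (¬J(p) ∨ ¬B(t))
The quantifier ∃t sits under an even number of negations, so it remains existential.

existential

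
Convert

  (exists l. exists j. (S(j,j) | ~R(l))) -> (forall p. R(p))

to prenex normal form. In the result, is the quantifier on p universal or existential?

universal

Rewrite implications/biconditionals: A → B as ¬A ∨ B.
  ~(exists l. exists j. (S(j,j) | ~R(l))) | (forall p. R(p))
Drive negations inward (¬∀x A ≡ ∃x ¬A, ¬∃x A ≡ ∀x ¬A, De Morgan for ∧/∨):
  (forall l. forall j. (~S(j,j) & R(l))) | (forall p. R(p))
Extract every quantifier outward, since the variables are now distinct and don't occur free across branches:
  forall l. forall j. forall p. (~S(j,j) & R(l) | R(p))
The quantifier forall p sits under an even number of negations (counting the antecedent side of each →), so it remains universal.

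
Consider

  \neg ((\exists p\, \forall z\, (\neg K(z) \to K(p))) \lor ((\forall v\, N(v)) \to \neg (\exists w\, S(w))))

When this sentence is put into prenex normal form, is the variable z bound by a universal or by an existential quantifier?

First replace A → B with ¬A ∨ B.
  \neg ((\exists p\, \forall z\, (\neg \neg K(z) \lor K(p))) \lor \neg (\forall v\, N(v)) \lor \neg (\exists w\, S(w)))
Drive negations inward (¬∀x A ≡ ∃x ¬A, ¬∃x A ≡ ∀x ¬A, De Morgan for ∧/∨):
  (\forall p\, \exists z\, (\neg K(z) \land \neg K(p))) \land (\forall v\, N(v)) \land (\exists w\, S(w))
All bound variables are already distinct, so no renaming is needed.
Pull the quantifiers to the front (each side's bound variable is not free in the other side):
  \forall p\, \exists z\, \forall v\, \exists w\, (\neg K(z) \land \neg K(p) \land N(v) \land S(w))
The quantifier \forall z sits under an odd number of negations (counting the antecedent side of each →), so it flips to \exists z.

existential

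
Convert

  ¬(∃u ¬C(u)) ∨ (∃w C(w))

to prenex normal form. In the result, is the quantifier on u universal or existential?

universal

Move each ¬ inward, flipping quantifiers it crosses:
  (∀u C(u)) ∨ (∃w C(w))
All bound variables are already distinct, so no renaming is needed.
Finally move all quantifiers to the prefix:
  ∀u ∃w (C(u) ∨ C(w))
The quantifier ∃u sits under an odd number of negations, so it flips to ∀u.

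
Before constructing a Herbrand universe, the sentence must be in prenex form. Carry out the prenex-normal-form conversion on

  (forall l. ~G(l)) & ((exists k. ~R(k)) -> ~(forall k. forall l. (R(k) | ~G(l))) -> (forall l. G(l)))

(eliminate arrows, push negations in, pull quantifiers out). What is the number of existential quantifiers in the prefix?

0

Eliminate → and ↔ using ¬ and ∨.
  (forall l. ~G(l)) & (~(exists k. ~R(k)) | ~~(forall k. forall l. (R(k) | ~G(l))) | (forall l. G(l)))
Move each ¬ inward, flipping quantifiers it crosses:
  (forall l. ~G(l)) & ((forall k. R(k)) | (forall k. forall l. (R(k) | ~G(l))) | (forall l. G(l)))
Rename bound variables to avoid capture: k↦w1, l↦z1, l↦y1.
  (forall l. ~G(l)) & ((forall k. R(k)) | (forall w1. forall z1. (R(w1) | ~G(z1))) | (forall y1. G(y1)))
Pull the quantifiers to the front (each side's bound variable is not free in the other side):
  forall l. forall k. forall w1. forall z1. forall y1. (~G(l) & (R(k) | R(w1) | ~G(z1) | G(y1)))
The prefix is forall l forall k forall w1 forall z1 forall y1: 5 universal, 0 existential.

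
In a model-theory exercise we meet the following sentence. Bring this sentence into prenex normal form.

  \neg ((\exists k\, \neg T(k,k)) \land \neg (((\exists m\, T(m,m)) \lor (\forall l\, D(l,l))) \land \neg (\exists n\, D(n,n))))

\forall k\, \exists m\, \forall l\, \forall n\, (T(k,k) \lor (T(m,m) \lor D(l,l)) \land \neg D(n,n))

Move each ¬ inward, flipping quantifiers it crosses:
  (\forall k\, T(k,k)) \lor ((\exists m\, T(m,m)) \lor (\forall l\, D(l,l))) \land (\forall n\, \neg D(n,n))
Pull the quantifiers to the front (each side's bound variable is not free in the other side):
  \forall k\, \exists m\, \forall l\, \forall n\, (T(k,k) \lor (T(m,m) \lor D(l,l)) \land \neg D(n,n))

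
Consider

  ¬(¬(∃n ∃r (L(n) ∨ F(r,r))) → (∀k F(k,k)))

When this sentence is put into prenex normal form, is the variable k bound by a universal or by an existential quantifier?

existential

Rewrite implications/biconditionals: A → B as ¬A ∨ B.
  ¬(¬¬(∃n ∃r (L(n) ∨ F(r,r))) ∨ (∀k F(k,k)))
Move each ¬ inward, flipping quantifiers it crosses:
  (∀n ∀r (¬L(n) ∧ ¬F(r,r))) ∧ (∃k ¬F(k,k))
All bound variables are already distinct, so no renaming is needed.
Extract every quantifier outward, since the variables are now distinct and don't occur free across branches:
  ∀n ∀r ∃k (¬L(n) ∧ ¬F(r,r) ∧ ¬F(k,k))
The quantifier ∀k sits under an odd number of negations (counting the antecedent side of each →), so it flips to ∃k.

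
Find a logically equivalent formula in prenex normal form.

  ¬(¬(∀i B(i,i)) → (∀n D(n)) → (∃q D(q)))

∃i ∀n ∀q (¬B(i,i) ∧ D(n) ∧ ¬D(q))

Eliminate → and ↔ using ¬ and ∨.
  ¬(¬¬(∀i B(i,i)) ∨ ¬(∀n D(n)) ∨ (∃q D(q)))
Move each ¬ inward, flipping quantifiers it crosses:
  (∃i ¬B(i,i)) ∧ (∀n D(n)) ∧ (∀q ¬D(q))
All bound variables are already distinct, so no renaming is needed.
Finally move all quantifiers to the prefix:
  ∃i ∀n ∀q (¬B(i,i) ∧ D(n) ∧ ¬D(q))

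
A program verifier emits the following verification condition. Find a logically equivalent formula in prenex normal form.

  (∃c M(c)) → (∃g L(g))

Eliminate → and ↔ using ¬ and ∨.
  ¬(∃c M(c)) ∨ (∃g L(g))
Drive negations inward (¬∀x A ≡ ∃x ¬A, ¬∃x A ≡ ∀x ¬A, De Morgan for ∧/∨):
  (∀c ¬M(c)) ∨ (∃g L(g))
Finally move all quantifiers to the prefix:
  ∀c ∃g (¬M(c) ∨ L(g))

∀c ∃g (¬M(c) ∨ L(g))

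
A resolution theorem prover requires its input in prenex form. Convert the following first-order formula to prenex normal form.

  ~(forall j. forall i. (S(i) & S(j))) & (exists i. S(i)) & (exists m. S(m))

exists j. exists i. exists r. exists m. ((~S(i) | ~S(j)) & S(r) & S(m))

Push ¬ through the quantifiers and connectives to reach negation normal form:
  (exists j. exists i. (~S(i) | ~S(j))) & (exists i. S(i)) & (exists m. S(m))
Rename bound variables to avoid capture: i↦r.
  (exists j. exists i. (~S(i) | ~S(j))) & (exists r. S(r)) & (exists m. S(m))
Finally move all quantifiers to the prefix:
  exists j. exists i. exists r. exists m. ((~S(i) | ~S(j)) & S(r) & S(m))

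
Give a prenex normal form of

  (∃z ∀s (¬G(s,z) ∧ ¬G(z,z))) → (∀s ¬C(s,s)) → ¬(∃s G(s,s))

∀z ∃s ∃q ∀r (G(s,z) ∨ G(z,z) ∨ C(q,q) ∨ ¬G(r,r))

First replace A → B with ¬A ∨ B.
  ¬(∃z ∀s (¬G(s,z) ∧ ¬G(z,z))) ∨ ¬(∀s ¬C(s,s)) ∨ ¬(∃s G(s,s))
Move each ¬ inward, flipping quantifiers it crosses:
  (∀z ∃s (G(s,z) ∨ G(z,z))) ∨ (∃s C(s,s)) ∨ (∀s ¬G(s,s))
Standardize variables apart so no two quantifiers bind the same name: s↦q, s↦r.
  (∀z ∃s (G(s,z) ∨ G(z,z))) ∨ (∃q C(q,q)) ∨ (∀r ¬G(r,r))
Finally move all quantifiers to the prefix:
  ∀z ∃s ∃q ∀r (G(s,z) ∨ G(z,z) ∨ C(q,q) ∨ ¬G(r,r))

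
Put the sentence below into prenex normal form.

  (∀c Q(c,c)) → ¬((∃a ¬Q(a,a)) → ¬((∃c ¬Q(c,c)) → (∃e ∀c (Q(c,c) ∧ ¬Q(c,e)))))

∃c ∃a ∀w1 ∃e ∀q (¬Q(c,c) ∨ ¬Q(a,a) ∧ (Q(w1,w1) ∨ Q(q,q) ∧ ¬Q(q,e)))

Rewrite implications/biconditionals: A → B as ¬A ∨ B.
  ¬(∀c Q(c,c)) ∨ ¬(¬(∃a ¬Q(a,a)) ∨ ¬(¬(∃c ¬Q(c,c)) ∨ (∃e ∀c (Q(c,c) ∧ ¬Q(c,e)))))
Move each ¬ inward, flipping quantifiers it crosses:
  (∃c ¬Q(c,c)) ∨ (∃a ¬Q(a,a)) ∧ ((∀c Q(c,c)) ∨ (∃e ∀c (Q(c,c) ∧ ¬Q(c,e))))
Rename bound variables to avoid capture: c↦w1, c↦q.
  (∃c ¬Q(c,c)) ∨ (∃a ¬Q(a,a)) ∧ ((∀w1 Q(w1,w1)) ∨ (∃e ∀q (Q(q,q) ∧ ¬Q(q,e))))
Finally move all quantifiers to the prefix:
  ∃c ∃a ∀w1 ∃e ∀q (¬Q(c,c) ∨ ¬Q(a,a) ∧ (Q(w1,w1) ∨ Q(q,q) ∧ ¬Q(q,e)))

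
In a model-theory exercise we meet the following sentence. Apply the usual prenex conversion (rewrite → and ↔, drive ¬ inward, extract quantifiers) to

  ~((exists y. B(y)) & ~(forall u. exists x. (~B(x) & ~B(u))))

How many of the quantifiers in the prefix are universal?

Move each ¬ inward, flipping quantifiers it crosses:
  (forall y. ~B(y)) | (forall u. exists x. (~B(x) & ~B(u)))
Extract every quantifier outward, since the variables are now distinct and don't occur free across branches:
  forall y. forall u. exists x. (~B(y) | ~B(x) & ~B(u))
The prefix is forall y forall u exists x: 2 universal, 1 existential.

2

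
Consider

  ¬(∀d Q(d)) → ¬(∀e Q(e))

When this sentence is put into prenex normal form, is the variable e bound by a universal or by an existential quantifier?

Rewrite implications/biconditionals: A → B as ¬A ∨ B.
  ¬¬(∀d Q(d)) ∨ ¬(∀e Q(e))
Push ¬ through the quantifiers and connectives to reach negation normal form:
  (∀d Q(d)) ∨ (∃e ¬Q(e))
All bound variables are already distinct, so no renaming is needed.
Pull the quantifiers to the front (each side's bound variable is not free in the other side):
  ∀d ∃e (Q(d) ∨ ¬Q(e))
The quantifier ∀e sits under an odd number of negations (counting the antecedent side of each →), so it flips to ∃e.

existential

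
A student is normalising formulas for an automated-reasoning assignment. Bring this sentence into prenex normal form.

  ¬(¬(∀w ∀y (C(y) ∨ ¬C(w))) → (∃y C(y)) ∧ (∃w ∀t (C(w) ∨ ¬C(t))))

∃w ∃y ∀x1 ∀v1 ∃t (¬C(y) ∧ C(w) ∧ (¬C(x1) ∨ ¬C(v1) ∧ C(t)))

First replace A → B with ¬A ∨ B.
  ¬(¬¬(∀w ∀y (C(y) ∨ ¬C(w))) ∨ (∃y C(y)) ∧ (∃w ∀t (C(w) ∨ ¬C(t))))
Move each ¬ inward, flipping quantifiers it crosses:
  (∃w ∃y (¬C(y) ∧ C(w))) ∧ ((∀y ¬C(y)) ∨ (∀w ∃t (¬C(w) ∧ C(t))))
Rename bound variables to avoid capture: y↦x1, w↦v1.
  (∃w ∃y (¬C(y) ∧ C(w))) ∧ ((∀x1 ¬C(x1)) ∨ (∀v1 ∃t (¬C(v1) ∧ C(t))))
Extract every quantifier outward, since the variables are now distinct and don't occur free across branches:
  ∃w ∃y ∀x1 ∀v1 ∃t (¬C(y) ∧ C(w) ∧ (¬C(x1) ∨ ¬C(v1) ∧ C(t)))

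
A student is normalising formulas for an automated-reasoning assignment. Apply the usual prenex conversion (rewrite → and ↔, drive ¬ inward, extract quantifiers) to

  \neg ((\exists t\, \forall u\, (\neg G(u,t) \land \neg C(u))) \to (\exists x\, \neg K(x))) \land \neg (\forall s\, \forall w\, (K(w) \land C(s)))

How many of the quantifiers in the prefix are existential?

Rewrite implications/biconditionals: A → B as ¬A ∨ B.
  \neg (\neg (\exists t\, \forall u\, (\neg G(u,t) \land \neg C(u))) \lor (\exists x\, \neg K(x))) \land \neg (\forall s\, \forall w\, (K(w) \land C(s)))
Push ¬ through the quantifiers and connectives to reach negation normal form:
  (\exists t\, \forall u\, (\neg G(u,t) \land \neg C(u))) \land (\forall x\, K(x)) \land (\exists s\, \exists w\, (\neg K(w) \lor \neg C(s)))
Pull the quantifiers to the front (each side's bound variable is not free in the other side):
  \exists t\, \forall u\, \forall x\, \exists s\, \exists w\, (\neg G(u,t) \land \neg C(u) \land K(x) \land (\neg K(w) \lor \neg C(s)))
The prefix is \exists t \forall u \forall x \exists s \exists w: 2 universal, 3 existential.

3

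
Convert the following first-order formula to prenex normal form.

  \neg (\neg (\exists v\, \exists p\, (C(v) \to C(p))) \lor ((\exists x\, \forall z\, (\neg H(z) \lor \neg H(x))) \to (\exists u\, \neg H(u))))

Eliminate → and ↔ using ¬ and ∨.
  \neg (\neg (\exists v\, \exists p\, (\neg C(v) \lor C(p))) \lor \neg (\exists x\, \forall z\, (\neg H(z) \lor \neg H(x))) \lor (\exists u\, \neg H(u)))
Move each ¬ inward, flipping quantifiers it crosses:
  (\exists v\, \exists p\, (\neg C(v) \lor C(p))) \land (\exists x\, \forall z\, (\neg H(z) \lor \neg H(x))) \land (\forall u\, H(u))
All bound variables are already distinct, so no renaming is needed.
Extract every quantifier outward, since the variables are now distinct and don't occur free across branches:
  \exists v\, \exists p\, \exists x\, \forall z\, \forall u\, ((\neg C(v) \lor C(p)) \land (\neg H(z) \lor \neg H(x)) \land H(u))

\exists v\, \exists p\, \exists x\, \forall z\, \forall u\, ((\neg C(v) \lor C(p)) \land (\neg H(z) \lor \neg H(x)) \land H(u))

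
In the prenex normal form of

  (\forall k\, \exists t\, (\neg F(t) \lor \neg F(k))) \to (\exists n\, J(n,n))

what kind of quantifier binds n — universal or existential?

Rewrite implications/biconditionals: A → B as ¬A ∨ B.
  \neg (\forall k\, \exists t\, (\neg F(t) \lor \neg F(k))) \lor (\exists n\, J(n,n))
Drive negations inward (¬∀x A ≡ ∃x ¬A, ¬∃x A ≡ ∀x ¬A, De Morgan for ∧/∨):
  (\exists k\, \forall t\, (F(t) \land F(k))) \lor (\exists n\, J(n,n))
Extract every quantifier outward, since the variables are now distinct and don't occur free across branches:
  \exists k\, \forall t\, \exists n\, (F(t) \land F(k) \lor J(n,n))
The quantifier \exists n sits under an even number of negations (counting the antecedent side of each →), so it remains existential.

existential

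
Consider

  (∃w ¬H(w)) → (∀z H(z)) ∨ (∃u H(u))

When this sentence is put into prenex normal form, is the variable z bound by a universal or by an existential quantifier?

universal

Rewrite implications/biconditionals: A → B as ¬A ∨ B.
  ¬(∃w ¬H(w)) ∨ (∀z H(z)) ∨ (∃u H(u))
Move each ¬ inward, flipping quantifiers it crosses:
  (∀w H(w)) ∨ (∀z H(z)) ∨ (∃u H(u))
Extract every quantifier outward, since the variables are now distinct and don't occur free across branches:
  ∀w ∀z ∃u (H(w) ∨ H(z) ∨ H(u))
The quantifier ∀z sits under an even number of negations (counting the antecedent side of each →), so it remains universal.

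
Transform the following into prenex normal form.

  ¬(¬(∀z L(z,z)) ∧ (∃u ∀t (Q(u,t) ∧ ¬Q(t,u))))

∀z ∀u ∃t (L(z,z) ∨ ¬Q(u,t) ∨ Q(t,u))

Push ¬ through the quantifiers and connectives to reach negation normal form:
  (∀z L(z,z)) ∨ (∀u ∃t (¬Q(u,t) ∨ Q(t,u)))
All bound variables are already distinct, so no renaming is needed.
Extract every quantifier outward, since the variables are now distinct and don't occur free across branches:
  ∀z ∀u ∃t (L(z,z) ∨ ¬Q(u,t) ∨ Q(t,u))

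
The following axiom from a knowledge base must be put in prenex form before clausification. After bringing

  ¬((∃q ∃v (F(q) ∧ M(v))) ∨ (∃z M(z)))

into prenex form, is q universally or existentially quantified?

Push ¬ through the quantifiers and connectives to reach negation normal form:
  (∀q ∀v (¬F(q) ∨ ¬M(v))) ∧ (∀z ¬M(z))
Finally move all quantifiers to the prefix:
  ∀q ∀v ∀z ((¬F(q) ∨ ¬M(v)) ∧ ¬M(z))
The quantifier ∃q sits under an odd number of negations, so it flips to ∀q.

universal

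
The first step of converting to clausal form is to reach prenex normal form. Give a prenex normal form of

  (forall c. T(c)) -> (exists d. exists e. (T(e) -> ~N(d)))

exists c. exists d. exists e. (~T(c) | ~T(e) | ~N(d))

Rewrite implications/biconditionals: A → B as ¬A ∨ B.
  ~(forall c. T(c)) | (exists d. exists e. (~T(e) | ~N(d)))
Move each ¬ inward, flipping quantifiers it crosses:
  (exists c. ~T(c)) | (exists d. exists e. (~T(e) | ~N(d)))
All bound variables are already distinct, so no renaming is needed.
Extract every quantifier outward, since the variables are now distinct and don't occur free across branches:
  exists c. exists d. exists e. (~T(c) | ~T(e) | ~N(d))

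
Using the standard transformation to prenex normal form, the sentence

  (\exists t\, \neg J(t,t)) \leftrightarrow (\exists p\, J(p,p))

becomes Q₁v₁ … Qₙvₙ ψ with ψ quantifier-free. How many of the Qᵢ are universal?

2

Eliminate → and ↔ using ¬ and ∨; A ↔ B as (¬A ∨ B) ∧ (¬B ∨ A).
  (\neg (\exists t\, \neg J(t,t)) \lor (\exists p\, J(p,p))) \land (\neg (\exists p\, J(p,p)) \lor (\exists t\, \neg J(t,t)))
Drive negations inward (¬∀x A ≡ ∃x ¬A, ¬∃x A ≡ ∀x ¬A, De Morgan for ∧/∨):
  ((\forall t\, J(t,t)) \lor (\exists p\, J(p,p))) \land ((\forall p\, \neg J(p,p)) \lor (\exists t\, \neg J(t,t)))
Rename bound variables to avoid capture: p↦v1, t↦w.
  ((\forall t\, J(t,t)) \lor (\exists p\, J(p,p))) \land ((\forall v1\, \neg J(v1,v1)) \lor (\exists w\, \neg J(w,w)))
Finally move all quantifiers to the prefix:
  \forall t\, \exists p\, \forall v1\, \exists w\, ((J(t,t) \lor J(p,p)) \land (\neg J(v1,v1) \lor \neg J(w,w)))
The prefix is \forall t \exists p \forall v1 \exists w: 2 universal, 2 existential.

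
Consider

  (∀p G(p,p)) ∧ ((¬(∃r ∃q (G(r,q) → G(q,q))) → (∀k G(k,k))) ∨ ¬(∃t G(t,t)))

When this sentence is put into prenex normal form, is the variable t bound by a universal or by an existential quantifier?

Eliminate → and ↔ using ¬ and ∨.
  (∀p G(p,p)) ∧ (¬¬(∃r ∃q (¬G(r,q) ∨ G(q,q))) ∨ (∀k G(k,k)) ∨ ¬(∃t G(t,t)))
Drive negations inward (¬∀x A ≡ ∃x ¬A, ¬∃x A ≡ ∀x ¬A, De Morgan for ∧/∨):
  (∀p G(p,p)) ∧ ((∃r ∃q (¬G(r,q) ∨ G(q,q))) ∨ (∀k G(k,k)) ∨ (∀t ¬G(t,t)))
All bound variables are already distinct, so no renaming is needed.
Finally move all quantifiers to the prefix:
  ∀p ∃r ∃q ∀k ∀t (G(p,p) ∧ (¬G(r,q) ∨ G(q,q) ∨ G(k,k) ∨ ¬G(t,t)))
The quantifier ∃t sits under an odd number of negations (counting the antecedent side of each →), so it flips to ∀t.

universal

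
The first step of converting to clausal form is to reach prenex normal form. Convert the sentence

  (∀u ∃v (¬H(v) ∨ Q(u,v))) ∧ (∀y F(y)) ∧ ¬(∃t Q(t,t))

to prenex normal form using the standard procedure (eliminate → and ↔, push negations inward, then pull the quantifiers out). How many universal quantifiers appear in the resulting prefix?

3

Drive negations inward (¬∀x A ≡ ∃x ¬A, ¬∃x A ≡ ∀x ¬A, De Morgan for ∧/∨):
  (∀u ∃v (¬H(v) ∨ Q(u,v))) ∧ (∀y F(y)) ∧ (∀t ¬Q(t,t))
All bound variables are already distinct, so no renaming is needed.
Pull the quantifiers to the front (each side's bound variable is not free in the other side):
  ∀u ∃v ∀y ∀t ((¬H(v) ∨ Q(u,v)) ∧ F(y) ∧ ¬Q(t,t))
The prefix is ∀u ∃v ∀y ∀t: 3 universal, 1 existential.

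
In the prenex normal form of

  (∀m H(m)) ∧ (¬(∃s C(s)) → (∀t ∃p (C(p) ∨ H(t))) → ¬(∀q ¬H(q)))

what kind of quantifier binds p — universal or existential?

universal

Eliminate → and ↔ using ¬ and ∨.
  (∀m H(m)) ∧ (¬¬(∃s C(s)) ∨ ¬(∀t ∃p (C(p) ∨ H(t))) ∨ ¬(∀q ¬H(q)))
Move each ¬ inward, flipping quantifiers it crosses:
  (∀m H(m)) ∧ ((∃s C(s)) ∨ (∃t ∀p (¬C(p) ∧ ¬H(t))) ∨ (∃q H(q)))
All bound variables are already distinct, so no renaming is needed.
Finally move all quantifiers to the prefix:
  ∀m ∃s ∃t ∀p ∃q (H(m) ∧ (C(s) ∨ ¬C(p) ∧ ¬H(t) ∨ H(q)))
The quantifier ∃p sits under an odd number of negations (counting the antecedent side of each →), so it flips to ∀p.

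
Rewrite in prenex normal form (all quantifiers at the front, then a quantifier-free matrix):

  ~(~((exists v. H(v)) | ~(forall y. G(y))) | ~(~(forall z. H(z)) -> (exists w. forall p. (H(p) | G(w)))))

exists v. exists y. forall z. exists w. forall p. ((H(v) | ~G(y)) & (H(z) | H(p) | G(w)))

Eliminate → and ↔ using ¬ and ∨.
  ~(~((exists v. H(v)) | ~(forall y. G(y))) | ~(~~(forall z. H(z)) | (exists w. forall p. (H(p) | G(w)))))
Drive negations inward (¬∀x A ≡ ∃x ¬A, ¬∃x A ≡ ∀x ¬A, De Morgan for ∧/∨):
  ((exists v. H(v)) | (exists y. ~G(y))) & ((forall z. H(z)) | (exists w. forall p. (H(p) | G(w))))
All bound variables are already distinct, so no renaming is needed.
Extract every quantifier outward, since the variables are now distinct and don't occur free across branches:
  exists v. exists y. forall z. exists w. forall p. ((H(v) | ~G(y)) & (H(z) | H(p) | G(w)))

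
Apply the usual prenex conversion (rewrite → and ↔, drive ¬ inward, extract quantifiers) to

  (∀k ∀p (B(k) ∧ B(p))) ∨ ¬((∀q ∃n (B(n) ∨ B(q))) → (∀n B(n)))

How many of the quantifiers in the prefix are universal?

3

Rewrite implications/biconditionals: A → B as ¬A ∨ B.
  (∀k ∀p (B(k) ∧ B(p))) ∨ ¬(¬(∀q ∃n (B(n) ∨ B(q))) ∨ (∀n B(n)))
Push ¬ through the quantifiers and connectives to reach negation normal form:
  (∀k ∀p (B(k) ∧ B(p))) ∨ (∀q ∃n (B(n) ∨ B(q))) ∧ (∃n ¬B(n))
Standardize variables apart so no two quantifiers bind the same name: n↦x.
  (∀k ∀p (B(k) ∧ B(p))) ∨ (∀q ∃n (B(n) ∨ B(q))) ∧ (∃x ¬B(x))
Extract every quantifier outward, since the variables are now distinct and don't occur free across branches:
  ∀k ∀p ∀q ∃n ∃x (B(k) ∧ B(p) ∨ (B(n) ∨ B(q)) ∧ ¬B(x))
The prefix is ∀k ∀p ∀q ∃n ∃x: 3 universal, 2 existential.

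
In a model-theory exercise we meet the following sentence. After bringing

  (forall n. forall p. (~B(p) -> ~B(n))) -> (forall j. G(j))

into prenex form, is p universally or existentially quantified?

Eliminate → and ↔ using ¬ and ∨.
  ~(forall n. forall p. (~~B(p) | ~B(n))) | (forall j. G(j))
Drive negations inward (¬∀x A ≡ ∃x ¬A, ¬∃x A ≡ ∀x ¬A, De Morgan for ∧/∨):
  (exists n. exists p. (~B(p) & B(n))) | (forall j. G(j))
All bound variables are already distinct, so no renaming is needed.
Finally move all quantifiers to the prefix:
  exists n. exists p. forall j. (~B(p) & B(n) | G(j))
The quantifier forall p sits under an odd number of negations (counting the antecedent side of each →), so it flips to exists p.

existential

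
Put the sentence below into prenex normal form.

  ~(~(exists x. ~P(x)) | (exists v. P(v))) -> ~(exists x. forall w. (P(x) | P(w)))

Eliminate → and ↔ using ¬ and ∨.
  ~~(~(exists x. ~P(x)) | (exists v. P(v))) | ~(exists x. forall w. (P(x) | P(w)))
Move each ¬ inward, flipping quantifiers it crosses:
  (forall x. P(x)) | (exists v. P(v)) | (forall x. exists w. (~P(x) & ~P(w)))
Rename bound variables to avoid capture: x↦r.
  (forall x. P(x)) | (exists v. P(v)) | (forall r. exists w. (~P(r) & ~P(w)))
Extract every quantifier outward, since the variables are now distinct and don't occur free across branches:
  forall x. exists v. forall r. exists w. (P(x) | P(v) | ~P(r) & ~P(w))

forall x. exists v. forall r. exists w. (P(x) | P(v) | ~P(r) & ~P(w))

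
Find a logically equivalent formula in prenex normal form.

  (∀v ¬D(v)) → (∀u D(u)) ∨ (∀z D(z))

∃v ∀u ∀z (D(v) ∨ D(u) ∨ D(z))

Eliminate → and ↔ using ¬ and ∨.
  ¬(∀v ¬D(v)) ∨ (∀u D(u)) ∨ (∀z D(z))
Push ¬ through the quantifiers and connectives to reach negation normal form:
  (∃v D(v)) ∨ (∀u D(u)) ∨ (∀z D(z))
All bound variables are already distinct, so no renaming is needed.
Extract every quantifier outward, since the variables are now distinct and don't occur free across branches:
  ∃v ∀u ∀z (D(v) ∨ D(u) ∨ D(z))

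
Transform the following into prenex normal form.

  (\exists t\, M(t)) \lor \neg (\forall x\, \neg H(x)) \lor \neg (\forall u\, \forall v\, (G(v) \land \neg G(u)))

Move each ¬ inward, flipping quantifiers it crosses:
  (\exists t\, M(t)) \lor (\exists x\, H(x)) \lor (\exists u\, \exists v\, (\neg G(v) \lor G(u)))
All bound variables are already distinct, so no renaming is needed.
Pull the quantifiers to the front (each side's bound variable is not free in the other side):
  \exists t\, \exists x\, \exists u\, \exists v\, (M(t) \lor H(x) \lor \neg G(v) \lor G(u))

\exists t\, \exists x\, \exists u\, \exists v\, (M(t) \lor H(x) \lor \neg G(v) \lor G(u))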